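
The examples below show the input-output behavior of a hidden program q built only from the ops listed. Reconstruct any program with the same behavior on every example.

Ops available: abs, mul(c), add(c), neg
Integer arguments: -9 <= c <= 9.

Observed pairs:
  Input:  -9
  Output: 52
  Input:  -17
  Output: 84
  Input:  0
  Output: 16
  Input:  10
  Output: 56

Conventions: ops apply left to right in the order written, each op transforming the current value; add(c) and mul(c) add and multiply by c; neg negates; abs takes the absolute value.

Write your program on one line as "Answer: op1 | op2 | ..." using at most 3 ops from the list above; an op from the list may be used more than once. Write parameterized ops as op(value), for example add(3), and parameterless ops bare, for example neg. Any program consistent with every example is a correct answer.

abs | add(4) | mul(4)

Check, running the answer program on each example:
  -9 -> 9 -> 13 -> 52
  -17 -> 17 -> 21 -> 84
  0 -> 0 -> 4 -> 16
  10 -> 10 -> 14 -> 56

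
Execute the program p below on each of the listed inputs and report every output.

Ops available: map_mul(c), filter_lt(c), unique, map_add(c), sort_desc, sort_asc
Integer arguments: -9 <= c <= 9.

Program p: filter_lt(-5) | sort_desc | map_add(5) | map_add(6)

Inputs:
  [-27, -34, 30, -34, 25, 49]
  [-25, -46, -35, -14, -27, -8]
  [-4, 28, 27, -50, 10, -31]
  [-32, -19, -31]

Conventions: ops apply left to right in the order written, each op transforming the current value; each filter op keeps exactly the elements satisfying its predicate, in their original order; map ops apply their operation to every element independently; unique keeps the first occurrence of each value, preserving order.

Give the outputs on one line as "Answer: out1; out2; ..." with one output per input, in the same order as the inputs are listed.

[-16, -23, -23]; [3, -3, -14, -16, -24, -35]; [-20, -39]; [-8, -20, -21]

Execution, op by op:
  [-27, -34, 30, -34, 25, 49] -> [-27, -34, -34] -> [-27, -34, -34] -> [-22, -29, -29] -> [-16, -23, -23]
  [-25, -46, -35, -14, -27, -8] -> [-25, -46, -35, -14, -27, -8] -> [-8, -14, -25, -27, -35, -46] -> [-3, -9, -20, -22, -30, -41] -> [3, -3, -14, -16, -24, -35]
  [-4, 28, 27, -50, 10, -31] -> [-50, -31] -> [-31, -50] -> [-26, -45] -> [-20, -39]
  [-32, -19, -31] -> [-32, -19, -31] -> [-19, -31, -32] -> [-14, -26, -27] -> [-8, -20, -21]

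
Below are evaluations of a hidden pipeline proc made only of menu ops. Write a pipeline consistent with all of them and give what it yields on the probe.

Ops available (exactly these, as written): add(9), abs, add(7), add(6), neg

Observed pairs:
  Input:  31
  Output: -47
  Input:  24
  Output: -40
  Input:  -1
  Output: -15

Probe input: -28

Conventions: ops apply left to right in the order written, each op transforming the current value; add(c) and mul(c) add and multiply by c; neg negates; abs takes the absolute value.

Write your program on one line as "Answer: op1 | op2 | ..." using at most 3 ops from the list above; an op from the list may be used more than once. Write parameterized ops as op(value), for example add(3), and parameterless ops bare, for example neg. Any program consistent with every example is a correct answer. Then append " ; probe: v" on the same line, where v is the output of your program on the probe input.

add(7) | add(9) | neg ; probe: 12

Check, running the answer program on each example:
  31 -> 38 -> 47 -> -47
  24 -> 31 -> 40 -> -40
  -1 -> 6 -> 15 -> -15
  probe: -28 -> -21 -> -12 -> 12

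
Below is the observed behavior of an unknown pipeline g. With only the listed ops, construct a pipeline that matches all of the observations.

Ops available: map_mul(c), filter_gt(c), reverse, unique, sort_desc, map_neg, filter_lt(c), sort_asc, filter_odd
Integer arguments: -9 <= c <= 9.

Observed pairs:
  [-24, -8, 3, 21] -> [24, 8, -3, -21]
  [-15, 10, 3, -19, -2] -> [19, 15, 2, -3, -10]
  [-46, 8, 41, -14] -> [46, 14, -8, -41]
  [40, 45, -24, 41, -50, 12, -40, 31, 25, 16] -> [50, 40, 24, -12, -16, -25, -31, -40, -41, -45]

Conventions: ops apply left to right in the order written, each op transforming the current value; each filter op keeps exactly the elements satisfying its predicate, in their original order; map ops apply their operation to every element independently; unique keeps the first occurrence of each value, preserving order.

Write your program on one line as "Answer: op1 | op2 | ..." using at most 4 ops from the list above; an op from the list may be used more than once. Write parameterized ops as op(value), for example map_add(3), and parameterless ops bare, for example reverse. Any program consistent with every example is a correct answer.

map_neg | reverse | sort_asc | sort_desc

Check, running the answer program on each example:
  [-24, -8, 3, 21] -> [24, 8, -3, -21] -> [-21, -3, 8, 24] -> [-21, -3, 8, 24] -> [24, 8, -3, -21]
  [-15, 10, 3, -19, -2] -> [15, -10, -3, 19, 2] -> [2, 19, -3, -10, 15] -> [-10, -3, 2, 15, 19] -> [19, 15, 2, -3, -10]
  [-46, 8, 41, -14] -> [46, -8, -41, 14] -> [14, -41, -8, 46] -> [-41, -8, 14, 46] -> [46, 14, -8, -41]
  [40, 45, -24, 41, -50, 12, -40, 31, 25, 16] -> [-40, -45, 24, -41, 50, -12, 40, -31, -25, -16] -> [-16, -25, -31, 40, -12, 50, -41, 24, -45, -40] -> [-45, -41, -40, -31, -25, -16, -12, 24, 40, 50] -> [50, 40, 24, -12, -16, -25, -31, -40, -41, -45]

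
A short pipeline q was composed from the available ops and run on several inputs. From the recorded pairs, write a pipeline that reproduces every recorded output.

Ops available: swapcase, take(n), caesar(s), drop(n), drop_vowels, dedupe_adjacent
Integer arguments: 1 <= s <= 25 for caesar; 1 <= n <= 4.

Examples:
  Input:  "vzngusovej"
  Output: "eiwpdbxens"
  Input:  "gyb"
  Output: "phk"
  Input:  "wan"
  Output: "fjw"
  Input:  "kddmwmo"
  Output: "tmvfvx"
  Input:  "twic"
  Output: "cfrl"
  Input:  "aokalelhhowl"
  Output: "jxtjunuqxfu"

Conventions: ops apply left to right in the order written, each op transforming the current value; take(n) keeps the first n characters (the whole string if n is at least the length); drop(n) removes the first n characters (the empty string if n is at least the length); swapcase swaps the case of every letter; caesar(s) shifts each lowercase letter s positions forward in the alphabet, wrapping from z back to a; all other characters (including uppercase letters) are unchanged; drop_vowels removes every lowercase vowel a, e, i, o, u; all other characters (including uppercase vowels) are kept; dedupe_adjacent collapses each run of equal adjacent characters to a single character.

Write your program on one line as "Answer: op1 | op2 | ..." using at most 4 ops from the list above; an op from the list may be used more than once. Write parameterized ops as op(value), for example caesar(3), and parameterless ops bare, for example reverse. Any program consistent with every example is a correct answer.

caesar(7) | caesar(2) | dedupe_adjacent

Check, running the answer program on each example:
  "vzngusovej" -> "cgunbzvclq" -> "eiwpdbxens" -> "eiwpdbxens"
  "gyb" -> "nfi" -> "phk" -> "phk"
  "wan" -> "dhu" -> "fjw" -> "fjw"
  "kddmwmo" -> "rkktdtv" -> "tmmvfvx" -> "tmvfvx"
  "twic" -> "adpj" -> "cfrl" -> "cfrl"
  "aokalelhhowl" -> "hvrhslsoovds" -> "jxtjunuqqxfu" -> "jxtjunuqxfu"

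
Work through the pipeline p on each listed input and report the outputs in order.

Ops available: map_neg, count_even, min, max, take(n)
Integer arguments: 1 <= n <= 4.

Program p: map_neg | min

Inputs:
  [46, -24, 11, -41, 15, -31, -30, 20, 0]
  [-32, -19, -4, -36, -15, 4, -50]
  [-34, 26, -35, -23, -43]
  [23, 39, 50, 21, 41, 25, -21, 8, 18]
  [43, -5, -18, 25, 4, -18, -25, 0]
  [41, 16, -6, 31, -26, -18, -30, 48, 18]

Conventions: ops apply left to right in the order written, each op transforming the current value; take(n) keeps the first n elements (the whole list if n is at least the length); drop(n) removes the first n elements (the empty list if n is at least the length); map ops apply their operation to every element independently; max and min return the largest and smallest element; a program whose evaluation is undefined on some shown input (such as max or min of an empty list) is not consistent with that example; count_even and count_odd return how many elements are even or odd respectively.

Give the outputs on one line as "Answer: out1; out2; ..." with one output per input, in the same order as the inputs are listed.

-46; -4; -26; -50; -43; -48

Execution, op by op:
  [46, -24, 11, -41, 15, -31, -30, 20, 0] -> [-46, 24, -11, 41, -15, 31, 30, -20, 0] -> -46
  [-32, -19, -4, -36, -15, 4, -50] -> [32, 19, 4, 36, 15, -4, 50] -> -4
  [-34, 26, -35, -23, -43] -> [34, -26, 35, 23, 43] -> -26
  [23, 39, 50, 21, 41, 25, -21, 8, 18] -> [-23, -39, -50, -21, -41, -25, 21, -8, -18] -> -50
  [43, -5, -18, 25, 4, -18, -25, 0] -> [-43, 5, 18, -25, -4, 18, 25, 0] -> -43
  [41, 16, -6, 31, -26, -18, -30, 48, 18] -> [-41, -16, 6, -31, 26, 18, 30, -48, -18] -> -48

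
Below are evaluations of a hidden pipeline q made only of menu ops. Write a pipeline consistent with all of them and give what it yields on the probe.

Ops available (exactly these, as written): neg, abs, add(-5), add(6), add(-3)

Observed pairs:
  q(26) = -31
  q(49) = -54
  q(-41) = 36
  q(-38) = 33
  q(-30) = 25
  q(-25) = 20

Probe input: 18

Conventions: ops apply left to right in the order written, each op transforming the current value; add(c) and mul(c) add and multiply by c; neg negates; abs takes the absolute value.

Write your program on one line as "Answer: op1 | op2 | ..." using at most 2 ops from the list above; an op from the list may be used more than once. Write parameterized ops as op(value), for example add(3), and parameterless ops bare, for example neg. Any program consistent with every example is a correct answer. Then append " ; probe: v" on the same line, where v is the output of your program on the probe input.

neg | add(-5) ; probe: -23

Check, running the answer program on each example:
  26 -> -26 -> -31
  49 -> -49 -> -54
  -41 -> 41 -> 36
  -38 -> 38 -> 33
  -30 -> 30 -> 25
  -25 -> 25 -> 20
  probe: 18 -> -18 -> -23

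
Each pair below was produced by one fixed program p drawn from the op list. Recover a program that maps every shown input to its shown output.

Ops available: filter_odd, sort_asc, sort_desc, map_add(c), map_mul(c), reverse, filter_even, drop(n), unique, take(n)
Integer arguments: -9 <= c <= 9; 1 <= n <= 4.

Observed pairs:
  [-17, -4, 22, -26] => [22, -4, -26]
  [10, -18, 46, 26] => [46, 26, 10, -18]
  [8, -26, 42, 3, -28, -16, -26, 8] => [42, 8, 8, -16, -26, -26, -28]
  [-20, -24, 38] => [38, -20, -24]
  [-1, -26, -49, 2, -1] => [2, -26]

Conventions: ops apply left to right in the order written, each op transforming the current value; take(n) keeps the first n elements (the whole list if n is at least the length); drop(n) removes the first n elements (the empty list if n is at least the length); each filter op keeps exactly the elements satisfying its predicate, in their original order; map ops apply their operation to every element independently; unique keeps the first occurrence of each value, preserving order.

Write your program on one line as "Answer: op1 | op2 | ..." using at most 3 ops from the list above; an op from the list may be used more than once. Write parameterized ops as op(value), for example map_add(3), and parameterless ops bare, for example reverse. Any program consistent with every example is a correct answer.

reverse | filter_even | sort_desc

Check, running the answer program on each example:
  [-17, -4, 22, -26] -> [-26, 22, -4, -17] -> [-26, 22, -4] -> [22, -4, -26]
  [10, -18, 46, 26] -> [26, 46, -18, 10] -> [26, 46, -18, 10] -> [46, 26, 10, -18]
  [8, -26, 42, 3, -28, -16, -26, 8] -> [8, -26, -16, -28, 3, 42, -26, 8] -> [8, -26, -16, -28, 42, -26, 8] -> [42, 8, 8, -16, -26, -26, -28]
  [-20, -24, 38] -> [38, -24, -20] -> [38, -24, -20] -> [38, -20, -24]
  [-1, -26, -49, 2, -1] -> [-1, 2, -49, -26, -1] -> [2, -26] -> [2, -26]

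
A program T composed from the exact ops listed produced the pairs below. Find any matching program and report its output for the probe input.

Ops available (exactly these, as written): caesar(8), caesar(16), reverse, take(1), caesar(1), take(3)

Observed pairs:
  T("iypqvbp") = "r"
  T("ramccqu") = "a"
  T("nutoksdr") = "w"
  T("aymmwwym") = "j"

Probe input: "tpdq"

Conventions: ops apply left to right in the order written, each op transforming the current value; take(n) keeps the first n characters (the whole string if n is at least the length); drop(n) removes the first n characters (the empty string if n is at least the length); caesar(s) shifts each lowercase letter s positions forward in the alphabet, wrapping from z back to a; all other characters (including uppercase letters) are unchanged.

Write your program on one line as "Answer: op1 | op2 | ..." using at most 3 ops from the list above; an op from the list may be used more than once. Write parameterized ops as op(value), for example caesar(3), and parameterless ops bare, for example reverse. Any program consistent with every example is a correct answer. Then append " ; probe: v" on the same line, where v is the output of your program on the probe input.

caesar(8) | take(1) | caesar(1) ; probe: "c"

Check, running the answer program on each example:
  "iypqvbp" -> "qgxydjx" -> "q" -> "r"
  "ramccqu" -> "ziukkyc" -> "z" -> "a"
  "nutoksdr" -> "vcbwsalz" -> "v" -> "w"
  "aymmwwym" -> "iguueegu" -> "i" -> "j"
  probe: "tpdq" -> "bxly" -> "b" -> "c"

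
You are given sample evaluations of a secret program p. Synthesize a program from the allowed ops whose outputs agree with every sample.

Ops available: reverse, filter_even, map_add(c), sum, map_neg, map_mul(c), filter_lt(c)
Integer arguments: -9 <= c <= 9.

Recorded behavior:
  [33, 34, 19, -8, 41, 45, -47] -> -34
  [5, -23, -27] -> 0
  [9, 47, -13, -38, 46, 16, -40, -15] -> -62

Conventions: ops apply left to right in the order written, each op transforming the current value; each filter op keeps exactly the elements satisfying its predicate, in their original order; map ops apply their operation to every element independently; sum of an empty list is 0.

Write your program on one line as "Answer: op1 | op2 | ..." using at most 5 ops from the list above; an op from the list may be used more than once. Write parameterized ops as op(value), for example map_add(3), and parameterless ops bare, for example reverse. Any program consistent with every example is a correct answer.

map_neg | filter_lt(8) | filter_even | sum

Check, running the answer program on each example:
  [33, 34, 19, -8, 41, 45, -47] -> [-33, -34, -19, 8, -41, -45, 47] -> [-33, -34, -19, -41, -45] -> [-34] -> -34
  [5, -23, -27] -> [-5, 23, 27] -> [-5] -> [] -> 0
  [9, 47, -13, -38, 46, 16, -40, -15] -> [-9, -47, 13, 38, -46, -16, 40, 15] -> [-9, -47, -46, -16] -> [-46, -16] -> -62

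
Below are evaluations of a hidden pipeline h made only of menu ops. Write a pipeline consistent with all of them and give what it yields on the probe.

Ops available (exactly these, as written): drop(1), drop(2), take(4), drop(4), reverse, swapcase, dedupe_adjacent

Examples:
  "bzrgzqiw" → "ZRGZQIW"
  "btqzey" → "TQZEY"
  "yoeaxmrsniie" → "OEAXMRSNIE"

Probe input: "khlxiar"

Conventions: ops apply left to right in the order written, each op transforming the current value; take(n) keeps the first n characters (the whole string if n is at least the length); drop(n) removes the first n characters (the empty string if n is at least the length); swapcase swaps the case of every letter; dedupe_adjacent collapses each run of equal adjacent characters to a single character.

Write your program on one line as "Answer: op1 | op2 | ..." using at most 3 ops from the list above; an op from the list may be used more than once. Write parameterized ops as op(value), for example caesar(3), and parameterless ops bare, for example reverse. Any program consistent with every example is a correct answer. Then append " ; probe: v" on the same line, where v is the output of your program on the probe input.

dedupe_adjacent | swapcase | drop(1) ; probe: "HLXIAR"

Check, running the answer program on each example:
  "bzrgzqiw" -> "bzrgzqiw" -> "BZRGZQIW" -> "ZRGZQIW"
  "btqzey" -> "btqzey" -> "BTQZEY" -> "TQZEY"
  "yoeaxmrsniie" -> "yoeaxmrsnie" -> "YOEAXMRSNIE" -> "OEAXMRSNIE"
  probe: "khlxiar" -> "khlxiar" -> "KHLXIAR" -> "HLXIAR"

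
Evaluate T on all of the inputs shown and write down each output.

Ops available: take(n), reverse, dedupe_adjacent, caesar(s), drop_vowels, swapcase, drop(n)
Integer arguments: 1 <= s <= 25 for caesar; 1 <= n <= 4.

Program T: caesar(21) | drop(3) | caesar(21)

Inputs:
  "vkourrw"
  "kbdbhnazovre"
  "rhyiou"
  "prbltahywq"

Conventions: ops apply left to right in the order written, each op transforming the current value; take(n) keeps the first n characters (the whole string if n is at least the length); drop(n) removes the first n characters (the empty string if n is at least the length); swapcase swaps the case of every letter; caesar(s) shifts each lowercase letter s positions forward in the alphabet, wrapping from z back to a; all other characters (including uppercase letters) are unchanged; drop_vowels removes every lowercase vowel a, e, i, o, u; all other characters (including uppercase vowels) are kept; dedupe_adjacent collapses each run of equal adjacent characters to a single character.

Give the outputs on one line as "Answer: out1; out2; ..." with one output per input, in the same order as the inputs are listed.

"khhm"; "rxdqpelhu"; "yek"; "bjqxomg"

Execution, op by op:
  "vkourrw" -> "qfjpmmr" -> "pmmr" -> "khhm"
  "kbdbhnazovre" -> "fwywcivujqmz" -> "wcivujqmz" -> "rxdqpelhu"
  "rhyiou" -> "mctdjp" -> "djp" -> "yek"
  "prbltahywq" -> "kmwgovctrl" -> "govctrl" -> "bjqxomg"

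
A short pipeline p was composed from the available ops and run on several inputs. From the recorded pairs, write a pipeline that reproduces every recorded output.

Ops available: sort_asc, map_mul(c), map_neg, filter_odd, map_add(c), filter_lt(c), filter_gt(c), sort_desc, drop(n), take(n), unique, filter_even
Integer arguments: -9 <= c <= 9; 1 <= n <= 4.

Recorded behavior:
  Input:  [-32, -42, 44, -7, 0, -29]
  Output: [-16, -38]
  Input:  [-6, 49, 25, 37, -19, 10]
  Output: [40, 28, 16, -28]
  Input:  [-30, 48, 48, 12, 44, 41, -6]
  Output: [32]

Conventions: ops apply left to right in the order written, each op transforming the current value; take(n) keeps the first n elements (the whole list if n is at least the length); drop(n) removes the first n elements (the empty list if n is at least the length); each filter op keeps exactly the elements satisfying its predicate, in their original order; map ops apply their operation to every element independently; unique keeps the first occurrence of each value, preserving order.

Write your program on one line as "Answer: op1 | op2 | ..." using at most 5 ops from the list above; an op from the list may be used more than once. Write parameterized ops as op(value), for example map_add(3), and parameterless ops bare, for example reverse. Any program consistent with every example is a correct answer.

map_add(-7) | sort_asc | sort_desc | map_add(-2) | filter_even

Check, running the answer program on each example:
  [-32, -42, 44, -7, 0, -29] -> [-39, -49, 37, -14, -7, -36] -> [-49, -39, -36, -14, -7, 37] -> [37, -7, -14, -36, -39, -49] -> [35, -9, -16, -38, -41, -51] -> [-16, -38]
  [-6, 49, 25, 37, -19, 10] -> [-13, 42, 18, 30, -26, 3] -> [-26, -13, 3, 18, 30, 42] -> [42, 30, 18, 3, -13, -26] -> [40, 28, 16, 1, -15, -28] -> [40, 28, 16, -28]
  [-30, 48, 48, 12, 44, 41, -6] -> [-37, 41, 41, 5, 37, 34, -13] -> [-37, -13, 5, 34, 37, 41, 41] -> [41, 41, 37, 34, 5, -13, -37] -> [39, 39, 35, 32, 3, -15, -39] -> [32]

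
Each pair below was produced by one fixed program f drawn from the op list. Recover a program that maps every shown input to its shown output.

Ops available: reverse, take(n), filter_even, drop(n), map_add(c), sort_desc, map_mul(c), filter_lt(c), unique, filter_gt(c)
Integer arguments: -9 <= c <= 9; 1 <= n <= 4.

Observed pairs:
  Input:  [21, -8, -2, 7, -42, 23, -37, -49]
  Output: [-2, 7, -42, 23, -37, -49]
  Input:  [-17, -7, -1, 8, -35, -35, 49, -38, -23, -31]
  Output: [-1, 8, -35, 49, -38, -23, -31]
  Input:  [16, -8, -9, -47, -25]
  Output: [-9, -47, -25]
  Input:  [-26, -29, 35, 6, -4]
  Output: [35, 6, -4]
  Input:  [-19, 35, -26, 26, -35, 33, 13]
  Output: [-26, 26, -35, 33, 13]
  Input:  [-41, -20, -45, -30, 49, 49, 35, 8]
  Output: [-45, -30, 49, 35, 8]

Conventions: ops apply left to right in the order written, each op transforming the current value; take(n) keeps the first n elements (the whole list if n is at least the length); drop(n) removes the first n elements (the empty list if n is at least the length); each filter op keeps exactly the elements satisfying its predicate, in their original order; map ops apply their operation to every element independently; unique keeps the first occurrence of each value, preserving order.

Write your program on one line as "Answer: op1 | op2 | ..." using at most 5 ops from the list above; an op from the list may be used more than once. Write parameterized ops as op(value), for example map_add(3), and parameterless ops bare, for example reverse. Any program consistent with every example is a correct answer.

reverse | unique | reverse | drop(2)

Check, running the answer program on each example:
  [21, -8, -2, 7, -42, 23, -37, -49] -> [-49, -37, 23, -42, 7, -2, -8, 21] -> [-49, -37, 23, -42, 7, -2, -8, 21] -> [21, -8, -2, 7, -42, 23, -37, -49] -> [-2, 7, -42, 23, -37, -49]
  [-17, -7, -1, 8, -35, -35, 49, -38, -23, -31] -> [-31, -23, -38, 49, -35, -35, 8, -1, -7, -17] -> [-31, -23, -38, 49, -35, 8, -1, -7, -17] -> [-17, -7, -1, 8, -35, 49, -38, -23, -31] -> [-1, 8, -35, 49, -38, -23, -31]
  [16, -8, -9, -47, -25] -> [-25, -47, -9, -8, 16] -> [-25, -47, -9, -8, 16] -> [16, -8, -9, -47, -25] -> [-9, -47, -25]
  [-26, -29, 35, 6, -4] -> [-4, 6, 35, -29, -26] -> [-4, 6, 35, -29, -26] -> [-26, -29, 35, 6, -4] -> [35, 6, -4]
  [-19, 35, -26, 26, -35, 33, 13] -> [13, 33, -35, 26, -26, 35, -19] -> [13, 33, -35, 26, -26, 35, -19] -> [-19, 35, -26, 26, -35, 33, 13] -> [-26, 26, -35, 33, 13]
  [-41, -20, -45, -30, 49, 49, 35, 8] -> [8, 35, 49, 49, -30, -45, -20, -41] -> [8, 35, 49, -30, -45, -20, -41] -> [-41, -20, -45, -30, 49, 35, 8] -> [-45, -30, 49, 35, 8]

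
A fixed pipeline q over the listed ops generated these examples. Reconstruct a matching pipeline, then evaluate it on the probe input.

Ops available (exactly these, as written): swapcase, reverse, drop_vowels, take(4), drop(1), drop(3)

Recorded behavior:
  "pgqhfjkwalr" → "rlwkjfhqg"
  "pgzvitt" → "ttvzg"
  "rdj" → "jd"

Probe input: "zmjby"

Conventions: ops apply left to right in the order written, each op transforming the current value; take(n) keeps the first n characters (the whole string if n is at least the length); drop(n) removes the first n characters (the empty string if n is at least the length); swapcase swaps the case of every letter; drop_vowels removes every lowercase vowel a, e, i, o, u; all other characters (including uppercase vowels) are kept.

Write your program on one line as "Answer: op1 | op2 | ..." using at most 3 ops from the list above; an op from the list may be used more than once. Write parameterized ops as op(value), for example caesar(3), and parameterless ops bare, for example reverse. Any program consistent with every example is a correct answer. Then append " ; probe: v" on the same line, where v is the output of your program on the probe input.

drop(1) | drop_vowels | reverse ; probe: "ybjm"

Check, running the answer program on each example:
  "pgqhfjkwalr" -> "gqhfjkwalr" -> "gqhfjkwlr" -> "rlwkjfhqg"
  "pgzvitt" -> "gzvitt" -> "gzvtt" -> "ttvzg"
  "rdj" -> "dj" -> "dj" -> "jd"
  probe: "zmjby" -> "mjby" -> "mjby" -> "ybjm"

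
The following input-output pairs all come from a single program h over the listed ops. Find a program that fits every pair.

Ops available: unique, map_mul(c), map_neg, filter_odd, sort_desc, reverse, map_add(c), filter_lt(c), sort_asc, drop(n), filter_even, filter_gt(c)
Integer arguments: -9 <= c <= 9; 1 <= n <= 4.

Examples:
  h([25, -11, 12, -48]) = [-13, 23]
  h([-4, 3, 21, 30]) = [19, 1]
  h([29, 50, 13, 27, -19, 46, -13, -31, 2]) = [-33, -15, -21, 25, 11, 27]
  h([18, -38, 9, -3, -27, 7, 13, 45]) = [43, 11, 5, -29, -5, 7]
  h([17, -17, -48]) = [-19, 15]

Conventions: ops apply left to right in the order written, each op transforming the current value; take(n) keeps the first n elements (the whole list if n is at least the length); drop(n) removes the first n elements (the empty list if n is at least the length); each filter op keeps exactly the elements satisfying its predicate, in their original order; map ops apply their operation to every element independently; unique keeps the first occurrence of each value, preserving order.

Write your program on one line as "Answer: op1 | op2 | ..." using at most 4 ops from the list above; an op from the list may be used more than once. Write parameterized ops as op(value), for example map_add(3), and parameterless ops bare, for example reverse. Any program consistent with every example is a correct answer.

filter_odd | map_add(-2) | reverse

Check, running the answer program on each example:
  [25, -11, 12, -48] -> [25, -11] -> [23, -13] -> [-13, 23]
  [-4, 3, 21, 30] -> [3, 21] -> [1, 19] -> [19, 1]
  [29, 50, 13, 27, -19, 46, -13, -31, 2] -> [29, 13, 27, -19, -13, -31] -> [27, 11, 25, -21, -15, -33] -> [-33, -15, -21, 25, 11, 27]
  [18, -38, 9, -3, -27, 7, 13, 45] -> [9, -3, -27, 7, 13, 45] -> [7, -5, -29, 5, 11, 43] -> [43, 11, 5, -29, -5, 7]
  [17, -17, -48] -> [17, -17] -> [15, -19] -> [-19, 15]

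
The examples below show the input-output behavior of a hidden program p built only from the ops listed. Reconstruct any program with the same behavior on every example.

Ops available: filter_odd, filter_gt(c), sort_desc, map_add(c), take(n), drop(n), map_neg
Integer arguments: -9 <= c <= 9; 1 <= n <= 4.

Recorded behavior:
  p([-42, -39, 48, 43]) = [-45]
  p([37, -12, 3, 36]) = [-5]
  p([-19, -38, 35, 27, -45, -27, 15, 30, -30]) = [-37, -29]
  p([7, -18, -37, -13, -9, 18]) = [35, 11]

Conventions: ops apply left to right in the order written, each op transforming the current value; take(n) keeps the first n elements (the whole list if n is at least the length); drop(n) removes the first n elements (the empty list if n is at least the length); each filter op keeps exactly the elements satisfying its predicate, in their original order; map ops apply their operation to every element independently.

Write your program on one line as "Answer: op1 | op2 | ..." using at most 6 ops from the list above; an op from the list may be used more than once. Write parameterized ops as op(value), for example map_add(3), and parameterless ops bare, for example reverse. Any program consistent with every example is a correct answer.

map_add(2) | take(4) | drop(2) | map_neg | filter_odd

Check, running the answer program on each example:
  [-42, -39, 48, 43] -> [-40, -37, 50, 45] -> [-40, -37, 50, 45] -> [50, 45] -> [-50, -45] -> [-45]
  [37, -12, 3, 36] -> [39, -10, 5, 38] -> [39, -10, 5, 38] -> [5, 38] -> [-5, -38] -> [-5]
  [-19, -38, 35, 27, -45, -27, 15, 30, -30] -> [-17, -36, 37, 29, -43, -25, 17, 32, -28] -> [-17, -36, 37, 29] -> [37, 29] -> [-37, -29] -> [-37, -29]
  [7, -18, -37, -13, -9, 18] -> [9, -16, -35, -11, -7, 20] -> [9, -16, -35, -11] -> [-35, -11] -> [35, 11] -> [35, 11]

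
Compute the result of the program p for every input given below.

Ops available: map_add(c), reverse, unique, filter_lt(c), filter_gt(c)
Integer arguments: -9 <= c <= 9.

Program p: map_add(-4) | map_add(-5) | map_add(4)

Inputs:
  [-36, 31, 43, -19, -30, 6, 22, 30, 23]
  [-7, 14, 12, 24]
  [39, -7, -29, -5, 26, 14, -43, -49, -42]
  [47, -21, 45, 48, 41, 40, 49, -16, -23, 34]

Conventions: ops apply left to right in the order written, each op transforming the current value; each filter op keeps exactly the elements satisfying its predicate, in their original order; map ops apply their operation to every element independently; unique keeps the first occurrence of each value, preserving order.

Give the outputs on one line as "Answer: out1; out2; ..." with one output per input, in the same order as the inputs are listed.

Execution, op by op:
  [-36, 31, 43, -19, -30, 6, 22, 30, 23] -> [-40, 27, 39, -23, -34, 2, 18, 26, 19] -> [-45, 22, 34, -28, -39, -3, 13, 21, 14] -> [-41, 26, 38, -24, -35, 1, 17, 25, 18]
  [-7, 14, 12, 24] -> [-11, 10, 8, 20] -> [-16, 5, 3, 15] -> [-12, 9, 7, 19]
  [39, -7, -29, -5, 26, 14, -43, -49, -42] -> [35, -11, -33, -9, 22, 10, -47, -53, -46] -> [30, -16, -38, -14, 17, 5, -52, -58, -51] -> [34, -12, -34, -10, 21, 9, -48, -54, -47]
  [47, -21, 45, 48, 41, 40, 49, -16, -23, 34] -> [43, -25, 41, 44, 37, 36, 45, -20, -27, 30] -> [38, -30, 36, 39, 32, 31, 40, -25, -32, 25] -> [42, -26, 40, 43, 36, 35, 44, -21, -28, 29]

[-41, 26, 38, -24, -35, 1, 17, 25, 18]; [-12, 9, 7, 19]; [34, -12, -34, -10, 21, 9, -48, -54, -47]; [42, -26, 40, 43, 36, 35, 44, -21, -28, 29]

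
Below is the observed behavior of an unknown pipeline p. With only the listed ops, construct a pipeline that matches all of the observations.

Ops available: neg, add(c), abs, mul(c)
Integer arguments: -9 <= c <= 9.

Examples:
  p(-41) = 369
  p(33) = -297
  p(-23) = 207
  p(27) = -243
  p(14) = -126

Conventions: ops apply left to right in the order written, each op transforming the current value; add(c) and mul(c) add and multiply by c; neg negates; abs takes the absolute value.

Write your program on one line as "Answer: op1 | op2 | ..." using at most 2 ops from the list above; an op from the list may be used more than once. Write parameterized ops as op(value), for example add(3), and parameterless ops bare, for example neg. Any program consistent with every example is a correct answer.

mul(9) | neg

Check, running the answer program on each example:
  -41 -> -369 -> 369
  33 -> 297 -> -297
  -23 -> -207 -> 207
  27 -> 243 -> -243
  14 -> 126 -> -126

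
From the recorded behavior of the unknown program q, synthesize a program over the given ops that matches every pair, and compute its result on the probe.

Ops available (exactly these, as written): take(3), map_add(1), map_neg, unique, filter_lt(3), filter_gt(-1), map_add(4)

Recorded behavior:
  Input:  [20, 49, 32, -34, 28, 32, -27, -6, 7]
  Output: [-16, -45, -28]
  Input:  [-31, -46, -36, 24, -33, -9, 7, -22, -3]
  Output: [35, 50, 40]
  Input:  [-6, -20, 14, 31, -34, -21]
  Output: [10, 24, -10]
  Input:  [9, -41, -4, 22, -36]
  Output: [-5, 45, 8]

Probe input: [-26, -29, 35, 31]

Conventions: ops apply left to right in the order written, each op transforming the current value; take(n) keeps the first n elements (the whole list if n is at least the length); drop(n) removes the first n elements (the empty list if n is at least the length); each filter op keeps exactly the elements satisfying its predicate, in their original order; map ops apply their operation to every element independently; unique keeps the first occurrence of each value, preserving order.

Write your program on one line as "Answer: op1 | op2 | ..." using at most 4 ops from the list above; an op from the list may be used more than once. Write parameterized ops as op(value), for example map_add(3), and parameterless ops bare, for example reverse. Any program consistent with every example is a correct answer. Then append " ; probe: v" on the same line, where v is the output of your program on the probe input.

map_neg | map_add(4) | take(3) ; probe: [30, 33, -31]

Check, running the answer program on each example:
  [20, 49, 32, -34, 28, 32, -27, -6, 7] -> [-20, -49, -32, 34, -28, -32, 27, 6, -7] -> [-16, -45, -28, 38, -24, -28, 31, 10, -3] -> [-16, -45, -28]
  [-31, -46, -36, 24, -33, -9, 7, -22, -3] -> [31, 46, 36, -24, 33, 9, -7, 22, 3] -> [35, 50, 40, -20, 37, 13, -3, 26, 7] -> [35, 50, 40]
  [-6, -20, 14, 31, -34, -21] -> [6, 20, -14, -31, 34, 21] -> [10, 24, -10, -27, 38, 25] -> [10, 24, -10]
  [9, -41, -4, 22, -36] -> [-9, 41, 4, -22, 36] -> [-5, 45, 8, -18, 40] -> [-5, 45, 8]
  probe: [-26, -29, 35, 31] -> [26, 29, -35, -31] -> [30, 33, -31, -27] -> [30, 33, -31]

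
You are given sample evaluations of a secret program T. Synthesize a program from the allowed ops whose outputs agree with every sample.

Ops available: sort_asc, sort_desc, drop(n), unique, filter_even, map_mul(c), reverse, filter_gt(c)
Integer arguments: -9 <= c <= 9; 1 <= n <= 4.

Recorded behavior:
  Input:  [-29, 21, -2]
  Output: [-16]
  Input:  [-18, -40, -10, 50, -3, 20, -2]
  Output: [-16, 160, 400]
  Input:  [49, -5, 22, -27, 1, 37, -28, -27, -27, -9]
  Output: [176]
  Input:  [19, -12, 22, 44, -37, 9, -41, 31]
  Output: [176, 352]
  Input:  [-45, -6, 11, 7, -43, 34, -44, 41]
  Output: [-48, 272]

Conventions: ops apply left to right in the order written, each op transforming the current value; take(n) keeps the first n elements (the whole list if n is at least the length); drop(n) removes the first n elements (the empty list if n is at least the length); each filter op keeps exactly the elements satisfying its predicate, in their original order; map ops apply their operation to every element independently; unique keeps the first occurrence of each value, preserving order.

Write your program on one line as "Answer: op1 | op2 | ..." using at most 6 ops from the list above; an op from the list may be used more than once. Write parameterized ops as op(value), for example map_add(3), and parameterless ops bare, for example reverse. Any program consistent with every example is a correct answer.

filter_even | filter_gt(-9) | map_mul(-1) | map_mul(-8) | sort_asc

Check, running the answer program on each example:
  [-29, 21, -2] -> [-2] -> [-2] -> [2] -> [-16] -> [-16]
  [-18, -40, -10, 50, -3, 20, -2] -> [-18, -40, -10, 50, 20, -2] -> [50, 20, -2] -> [-50, -20, 2] -> [400, 160, -16] -> [-16, 160, 400]
  [49, -5, 22, -27, 1, 37, -28, -27, -27, -9] -> [22, -28] -> [22] -> [-22] -> [176] -> [176]
  [19, -12, 22, 44, -37, 9, -41, 31] -> [-12, 22, 44] -> [22, 44] -> [-22, -44] -> [176, 352] -> [176, 352]
  [-45, -6, 11, 7, -43, 34, -44, 41] -> [-6, 34, -44] -> [-6, 34] -> [6, -34] -> [-48, 272] -> [-48, 272]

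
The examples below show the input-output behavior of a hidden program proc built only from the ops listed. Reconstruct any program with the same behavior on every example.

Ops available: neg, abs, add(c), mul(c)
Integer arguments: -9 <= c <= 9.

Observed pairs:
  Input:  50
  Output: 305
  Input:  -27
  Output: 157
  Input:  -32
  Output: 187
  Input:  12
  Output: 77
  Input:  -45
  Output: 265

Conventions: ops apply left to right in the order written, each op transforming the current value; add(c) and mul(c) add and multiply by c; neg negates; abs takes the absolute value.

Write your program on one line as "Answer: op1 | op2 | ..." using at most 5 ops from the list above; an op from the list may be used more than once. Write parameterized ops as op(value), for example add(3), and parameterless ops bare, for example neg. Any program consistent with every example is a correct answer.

mul(-6) | add(-5) | neg | abs

Check, running the answer program on each example:
  50 -> -300 -> -305 -> 305 -> 305
  -27 -> 162 -> 157 -> -157 -> 157
  -32 -> 192 -> 187 -> -187 -> 187
  12 -> -72 -> -77 -> 77 -> 77
  -45 -> 270 -> 265 -> -265 -> 265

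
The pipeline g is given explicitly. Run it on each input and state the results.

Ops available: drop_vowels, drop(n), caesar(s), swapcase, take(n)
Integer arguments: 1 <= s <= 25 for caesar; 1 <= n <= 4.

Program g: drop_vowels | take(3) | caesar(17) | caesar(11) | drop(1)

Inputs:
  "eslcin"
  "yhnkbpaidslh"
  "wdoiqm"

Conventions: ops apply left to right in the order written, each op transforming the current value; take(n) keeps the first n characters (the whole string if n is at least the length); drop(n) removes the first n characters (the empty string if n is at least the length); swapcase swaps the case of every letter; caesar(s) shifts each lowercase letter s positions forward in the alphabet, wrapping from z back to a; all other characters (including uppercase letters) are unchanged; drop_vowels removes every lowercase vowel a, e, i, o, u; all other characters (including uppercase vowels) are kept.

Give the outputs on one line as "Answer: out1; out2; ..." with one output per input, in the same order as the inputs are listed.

Execution, op by op:
  "eslcin" -> "slcn" -> "slc" -> "jct" -> "une" -> "ne"
  "yhnkbpaidslh" -> "yhnkbpdslh" -> "yhn" -> "pye" -> "ajp" -> "jp"
  "wdoiqm" -> "wdqm" -> "wdq" -> "nuh" -> "yfs" -> "fs"

"ne"; "jp"; "fs"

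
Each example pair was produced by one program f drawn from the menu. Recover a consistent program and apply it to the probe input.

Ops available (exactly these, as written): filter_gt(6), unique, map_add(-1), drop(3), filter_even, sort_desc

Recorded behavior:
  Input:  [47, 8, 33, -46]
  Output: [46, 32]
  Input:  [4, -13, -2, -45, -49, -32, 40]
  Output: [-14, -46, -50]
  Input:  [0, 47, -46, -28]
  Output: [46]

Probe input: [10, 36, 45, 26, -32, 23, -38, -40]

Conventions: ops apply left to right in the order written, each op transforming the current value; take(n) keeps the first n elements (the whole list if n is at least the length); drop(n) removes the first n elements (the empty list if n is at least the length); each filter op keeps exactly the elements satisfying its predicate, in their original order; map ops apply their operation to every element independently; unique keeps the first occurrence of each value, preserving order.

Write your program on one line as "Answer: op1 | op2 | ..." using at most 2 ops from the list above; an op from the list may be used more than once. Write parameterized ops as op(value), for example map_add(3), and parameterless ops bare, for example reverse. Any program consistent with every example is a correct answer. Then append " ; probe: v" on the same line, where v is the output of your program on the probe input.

map_add(-1) | filter_even ; probe: [44, 22]

Check, running the answer program on each example:
  [47, 8, 33, -46] -> [46, 7, 32, -47] -> [46, 32]
  [4, -13, -2, -45, -49, -32, 40] -> [3, -14, -3, -46, -50, -33, 39] -> [-14, -46, -50]
  [0, 47, -46, -28] -> [-1, 46, -47, -29] -> [46]
  probe: [10, 36, 45, 26, -32, 23, -38, -40] -> [9, 35, 44, 25, -33, 22, -39, -41] -> [44, 22]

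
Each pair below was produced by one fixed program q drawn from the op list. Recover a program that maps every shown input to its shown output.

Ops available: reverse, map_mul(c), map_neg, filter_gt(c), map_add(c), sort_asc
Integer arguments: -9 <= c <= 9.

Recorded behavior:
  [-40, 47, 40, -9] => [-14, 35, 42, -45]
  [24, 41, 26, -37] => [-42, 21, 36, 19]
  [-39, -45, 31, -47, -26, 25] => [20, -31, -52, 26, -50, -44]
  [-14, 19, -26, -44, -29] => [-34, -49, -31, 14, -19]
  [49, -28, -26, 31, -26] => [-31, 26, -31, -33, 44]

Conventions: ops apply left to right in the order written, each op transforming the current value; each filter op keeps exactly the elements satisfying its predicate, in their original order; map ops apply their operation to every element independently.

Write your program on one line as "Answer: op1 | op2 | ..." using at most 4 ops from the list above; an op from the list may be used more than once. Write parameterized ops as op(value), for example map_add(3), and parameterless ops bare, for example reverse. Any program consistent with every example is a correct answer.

reverse | map_add(-8) | map_add(3)

Check, running the answer program on each example:
  [-40, 47, 40, -9] -> [-9, 40, 47, -40] -> [-17, 32, 39, -48] -> [-14, 35, 42, -45]
  [24, 41, 26, -37] -> [-37, 26, 41, 24] -> [-45, 18, 33, 16] -> [-42, 21, 36, 19]
  [-39, -45, 31, -47, -26, 25] -> [25, -26, -47, 31, -45, -39] -> [17, -34, -55, 23, -53, -47] -> [20, -31, -52, 26, -50, -44]
  [-14, 19, -26, -44, -29] -> [-29, -44, -26, 19, -14] -> [-37, -52, -34, 11, -22] -> [-34, -49, -31, 14, -19]
  [49, -28, -26, 31, -26] -> [-26, 31, -26, -28, 49] -> [-34, 23, -34, -36, 41] -> [-31, 26, -31, -33, 44]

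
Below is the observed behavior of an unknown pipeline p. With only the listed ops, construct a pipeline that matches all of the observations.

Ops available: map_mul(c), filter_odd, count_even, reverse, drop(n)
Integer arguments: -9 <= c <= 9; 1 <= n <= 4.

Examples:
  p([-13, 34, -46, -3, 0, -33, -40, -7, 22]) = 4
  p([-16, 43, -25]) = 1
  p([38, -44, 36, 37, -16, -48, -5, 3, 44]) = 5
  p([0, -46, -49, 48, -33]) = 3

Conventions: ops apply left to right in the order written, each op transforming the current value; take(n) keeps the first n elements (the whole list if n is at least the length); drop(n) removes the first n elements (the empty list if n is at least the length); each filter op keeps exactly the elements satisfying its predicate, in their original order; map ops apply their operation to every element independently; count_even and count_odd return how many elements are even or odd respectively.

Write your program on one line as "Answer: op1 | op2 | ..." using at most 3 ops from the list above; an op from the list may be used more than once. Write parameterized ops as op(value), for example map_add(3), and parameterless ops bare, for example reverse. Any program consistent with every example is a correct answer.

reverse | drop(1) | count_even

Check, running the answer program on each example:
  [-13, 34, -46, -3, 0, -33, -40, -7, 22] -> [22, -7, -40, -33, 0, -3, -46, 34, -13] -> [-7, -40, -33, 0, -3, -46, 34, -13] -> 4
  [-16, 43, -25] -> [-25, 43, -16] -> [43, -16] -> 1
  [38, -44, 36, 37, -16, -48, -5, 3, 44] -> [44, 3, -5, -48, -16, 37, 36, -44, 38] -> [3, -5, -48, -16, 37, 36, -44, 38] -> 5
  [0, -46, -49, 48, -33] -> [-33, 48, -49, -46, 0] -> [48, -49, -46, 0] -> 3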